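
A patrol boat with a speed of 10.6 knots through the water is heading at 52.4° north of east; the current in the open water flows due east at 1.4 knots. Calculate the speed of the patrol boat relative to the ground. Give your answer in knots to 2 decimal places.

Taking east as x and north as y: velocity relative to the water = (6.468, 8.398) knots; the water relative to ground = (1.400, 0.000) knots.
Velocity relative to ground = (6.468, 8.398) + (1.400, 0.000) = (7.868, 8.398) knots.
Speed = |(7.868, 8.398)| = 11.508 knots.

11.51 knots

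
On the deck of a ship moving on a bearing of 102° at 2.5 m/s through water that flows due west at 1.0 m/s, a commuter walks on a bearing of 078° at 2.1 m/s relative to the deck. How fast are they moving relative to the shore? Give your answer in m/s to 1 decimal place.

3.5 m/s

In east/north components (m/s): commuter relative to ship = (2.054, 0.437); ship relative to water = (2.445, -0.520); water relative to ground = (-1.000, 0.000).
Sum = (3.499, -0.083) m/s.
Speed = |(3.499, -0.083)| = 3.500 m/s.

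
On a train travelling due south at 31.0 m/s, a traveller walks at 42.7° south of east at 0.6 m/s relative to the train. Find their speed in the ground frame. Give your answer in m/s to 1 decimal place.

31.4 m/s

Taking east as x and north as y: train velocity = (0.000, -31.000) m/s; traveller velocity relative to train = (0.441, -0.407) m/s.
Velocity relative to ground = (0.000, -31.000) + (0.441, -0.407) = (0.441, -31.407) m/s.
Speed = |(0.441, -31.407)| = 31.410 m/s.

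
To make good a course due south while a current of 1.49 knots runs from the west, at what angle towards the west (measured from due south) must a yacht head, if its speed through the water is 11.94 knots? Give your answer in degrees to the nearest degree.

7°

The current pushes perpendicular to the desired track; the heading must have a component into the current equal to 1.49 knots: 11.94 sin θ = 1.49.
sin θ = 0.1248, so θ = 7.169°.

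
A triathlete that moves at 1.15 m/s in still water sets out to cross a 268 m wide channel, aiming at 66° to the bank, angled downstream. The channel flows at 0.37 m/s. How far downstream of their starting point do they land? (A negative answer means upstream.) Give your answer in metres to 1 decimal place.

213.7 m

Perpendicular speed = 1.051 m/s; crossing time = 268 / 1.051 = 255.098 s.
Net downstream speed = 0.838 m/s.
Drift = 0.838 × 255.098 = 213.707 m (downstream).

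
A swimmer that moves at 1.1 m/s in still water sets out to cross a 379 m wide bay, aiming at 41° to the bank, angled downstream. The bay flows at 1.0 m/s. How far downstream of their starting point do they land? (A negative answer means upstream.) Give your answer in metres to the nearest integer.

Perpendicular speed = 0.722 m/s; crossing time = 379 / 0.722 = 525.174 s.
Net downstream speed = 1.830 m/s.
Drift = 1.830 × 525.174 = 961.164 m (downstream).

961 m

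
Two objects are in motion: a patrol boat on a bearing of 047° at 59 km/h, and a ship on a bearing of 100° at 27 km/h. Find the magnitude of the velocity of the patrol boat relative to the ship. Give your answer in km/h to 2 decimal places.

Taking east as x and north as y: patrol boat velocity = (43.150, 40.238) km/h; ship velocity = (26.590, -4.689) km/h.
Velocity of patrol boat relative to ship = (43.150, 40.238) − (26.590, -4.689) = (16.560, 44.926) km/h.
Magnitude = |(16.560, 44.926)| = 47.881 km/h.

47.88 km/h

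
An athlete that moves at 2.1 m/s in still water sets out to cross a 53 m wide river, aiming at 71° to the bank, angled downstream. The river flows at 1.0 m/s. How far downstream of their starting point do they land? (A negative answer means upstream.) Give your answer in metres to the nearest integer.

Perpendicular speed = 1.986 m/s; crossing time = 53 / 1.986 = 26.692 s.
Net downstream speed = 1.684 m/s.
Drift = 1.684 × 26.692 = 44.942 m (downstream).

45 m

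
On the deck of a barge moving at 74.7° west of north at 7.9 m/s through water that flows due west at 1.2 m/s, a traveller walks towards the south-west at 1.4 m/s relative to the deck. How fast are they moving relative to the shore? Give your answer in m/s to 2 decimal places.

In east/north components (m/s): traveller relative to barge = (-0.990, -0.990); barge relative to water = (-7.620, 2.085); water relative to ground = (-1.200, 0.000).
Sum = (-9.810, 1.095) m/s.
Speed = |(-9.810, 1.095)| = 9.871 m/s.

9.87 m/s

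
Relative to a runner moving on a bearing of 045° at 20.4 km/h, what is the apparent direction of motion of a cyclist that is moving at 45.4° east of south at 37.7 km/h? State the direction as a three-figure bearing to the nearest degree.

Taking east as x and north as y: cyclist velocity = (26.843, -26.471) km/h; runner velocity = (14.425, 14.425) km/h.
Velocity of cyclist relative to runner = (26.843, -26.471) − (14.425, 14.425) = (12.418, -40.896) km/h.
Bearing = atan2(12.42, -40.90) = 163.11° clockwise from north.

163°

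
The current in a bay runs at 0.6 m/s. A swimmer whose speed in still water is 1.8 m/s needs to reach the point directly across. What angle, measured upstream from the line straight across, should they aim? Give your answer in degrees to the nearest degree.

19°

To cancel the current, the upstream component of the swimmer's velocity must equal the flow: 1.8 sin θ = 0.6.
sin θ = 0.6 / 1.8 = 0.3333.
θ = arcsin(0.3333) = 19.471°.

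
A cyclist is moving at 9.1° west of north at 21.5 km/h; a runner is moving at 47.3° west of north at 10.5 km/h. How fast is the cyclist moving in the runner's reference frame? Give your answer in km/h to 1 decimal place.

Taking east as x and north as y: cyclist velocity = (-3.400, 21.229) km/h; runner velocity = (-7.717, 7.121) km/h.
Velocity of cyclist relative to runner = (-3.400, 21.229) − (-7.717, 7.121) = (4.316, 14.109) km/h.
Magnitude = |(4.316, 14.109)| = 14.754 km/h.

14.8 km/h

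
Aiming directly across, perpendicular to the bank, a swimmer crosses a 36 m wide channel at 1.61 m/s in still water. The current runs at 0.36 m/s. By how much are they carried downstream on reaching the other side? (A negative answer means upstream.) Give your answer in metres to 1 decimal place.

8.0 m

Perpendicular speed = 1.610 m/s; crossing time = 36 / 1.610 = 22.360 s.
Net downstream speed = 0.360 m/s.
Drift = 0.360 × 22.360 = 8.050 m (downstream).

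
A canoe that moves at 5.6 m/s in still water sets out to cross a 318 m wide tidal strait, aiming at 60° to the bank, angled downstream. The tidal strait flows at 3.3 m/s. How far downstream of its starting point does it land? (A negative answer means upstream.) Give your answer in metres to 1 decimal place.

Perpendicular speed = 4.850 m/s; crossing time = 318 / 4.850 = 65.570 s.
Net downstream speed = 6.100 m/s.
Drift = 6.100 × 65.570 = 399.980 m (downstream).

400.0 m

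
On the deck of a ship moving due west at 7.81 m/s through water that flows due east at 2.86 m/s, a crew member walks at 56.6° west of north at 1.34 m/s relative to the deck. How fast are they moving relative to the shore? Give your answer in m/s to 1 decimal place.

6.1 m/s

In east/north components (m/s): crew member relative to ship = (-1.119, 0.738); ship relative to water = (-7.810, 0.000); water relative to ground = (2.860, 0.000).
Sum = (-6.069, 0.738) m/s.
Speed = |(-6.069, 0.738)| = 6.113 m/s.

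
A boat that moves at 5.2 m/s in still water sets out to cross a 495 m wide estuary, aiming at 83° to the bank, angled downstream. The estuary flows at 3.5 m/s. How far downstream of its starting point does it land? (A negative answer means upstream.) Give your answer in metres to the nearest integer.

396 m

Perpendicular speed = 5.161 m/s; crossing time = 495 / 5.161 = 95.907 s.
Net downstream speed = 4.134 m/s.
Drift = 4.134 × 95.907 = 396.454 m (downstream).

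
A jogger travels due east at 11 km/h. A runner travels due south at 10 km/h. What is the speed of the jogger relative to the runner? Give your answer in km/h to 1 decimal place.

14.9 km/h

Taking east as x and north as y: jogger velocity = (11.000, 0.000) km/h; runner velocity = (0.000, -10.000) km/h.
Velocity of jogger relative to runner = (11.000, 0.000) − (0.000, -10.000) = (11.000, 10.000) km/h.
Magnitude = |(11.000, 10.000)| = 14.866 km/h.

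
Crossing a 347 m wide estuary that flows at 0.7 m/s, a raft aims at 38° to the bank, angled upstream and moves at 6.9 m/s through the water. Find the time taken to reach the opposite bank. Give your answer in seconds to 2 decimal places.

The component of the raft's velocity perpendicular to the bank is 6.9 × sin 38° = 4.248 m/s.
The current is parallel to the bank, so it does not affect the crossing time.
Time = 347 / 4.248 = 81.684 s.

81.68 s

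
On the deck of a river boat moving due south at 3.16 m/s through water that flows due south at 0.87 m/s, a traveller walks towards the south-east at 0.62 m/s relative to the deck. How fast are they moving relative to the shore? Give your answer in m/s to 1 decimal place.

4.5 m/s

In east/north components (m/s): traveller relative to river boat = (0.438, -0.438); river boat relative to water = (0.000, -3.160); water relative to ground = (0.000, -0.870).
Sum = (0.438, -4.468) m/s.
Speed = |(0.438, -4.468)| = 4.490 m/s.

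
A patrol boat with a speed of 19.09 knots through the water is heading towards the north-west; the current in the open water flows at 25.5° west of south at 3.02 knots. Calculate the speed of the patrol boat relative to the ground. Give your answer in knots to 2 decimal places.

Taking east as x and north as y: velocity relative to the water = (-13.499, 13.499) knots; the water relative to ground = (-1.300, -2.726) knots.
Velocity relative to ground = (-13.499, 13.499) + (-1.300, -2.726) = (-14.799, 10.773) knots.
Speed = |(-14.799, 10.773)| = 18.305 knots.

18.30 knots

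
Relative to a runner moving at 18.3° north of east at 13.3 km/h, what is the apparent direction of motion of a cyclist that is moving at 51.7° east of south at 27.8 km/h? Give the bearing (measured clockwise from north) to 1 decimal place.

156.8°

Taking east as x and north as y: cyclist velocity = (21.817, -17.230) km/h; runner velocity = (12.627, 4.176) km/h.
Velocity of cyclist relative to runner = (21.817, -17.230) − (12.627, 4.176) = (9.189, -21.406) km/h.
Bearing = atan2(9.19, -21.41) = 156.77° clockwise from north.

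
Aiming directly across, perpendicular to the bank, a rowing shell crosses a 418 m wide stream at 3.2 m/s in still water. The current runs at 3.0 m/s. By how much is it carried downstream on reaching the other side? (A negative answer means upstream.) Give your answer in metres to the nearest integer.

392 m

Perpendicular speed = 3.200 m/s; crossing time = 418 / 3.200 = 130.625 s.
Net downstream speed = 3.000 m/s.
Drift = 3.000 × 130.625 = 391.875 m (downstream).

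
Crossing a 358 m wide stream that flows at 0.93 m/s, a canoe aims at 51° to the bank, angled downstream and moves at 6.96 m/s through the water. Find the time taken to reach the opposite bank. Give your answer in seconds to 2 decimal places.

The component of the canoe's velocity perpendicular to the bank is 6.96 × sin 51° = 5.409 m/s.
The current is parallel to the bank, so it does not affect the crossing time.
Time = 358 / 5.409 = 66.187 s.

66.19 s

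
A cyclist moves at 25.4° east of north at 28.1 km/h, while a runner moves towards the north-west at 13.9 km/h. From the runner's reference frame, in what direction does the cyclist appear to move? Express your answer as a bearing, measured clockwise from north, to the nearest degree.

Taking east as x and north as y: cyclist velocity = (12.053, 25.384) km/h; runner velocity = (-9.829, 9.829) km/h.
Velocity of cyclist relative to runner = (12.053, 25.384) − (-9.829, 9.829) = (21.882, 15.555) km/h.
Bearing = atan2(21.88, 15.55) = 54.59° clockwise from north.

055°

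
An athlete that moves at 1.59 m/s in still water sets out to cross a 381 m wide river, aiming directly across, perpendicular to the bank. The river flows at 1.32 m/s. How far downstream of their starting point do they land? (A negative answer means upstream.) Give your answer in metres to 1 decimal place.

Perpendicular speed = 1.590 m/s; crossing time = 381 / 1.590 = 239.623 s.
Net downstream speed = 1.320 m/s.
Drift = 1.320 × 239.623 = 316.302 m (downstream).

316.3 m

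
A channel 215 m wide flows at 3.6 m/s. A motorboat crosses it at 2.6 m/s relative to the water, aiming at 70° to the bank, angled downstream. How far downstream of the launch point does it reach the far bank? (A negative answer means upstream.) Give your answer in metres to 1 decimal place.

Perpendicular speed = 2.443 m/s; crossing time = 215 / 2.443 = 87.999 s.
Net downstream speed = 4.489 m/s.
Drift = 4.489 × 87.999 = 395.051 m (downstream).

395.1 m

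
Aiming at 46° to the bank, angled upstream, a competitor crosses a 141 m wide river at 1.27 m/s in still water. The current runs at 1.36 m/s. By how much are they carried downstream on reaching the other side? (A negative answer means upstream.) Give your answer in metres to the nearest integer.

Perpendicular speed = 0.914 m/s; crossing time = 141 / 0.914 = 154.341 s.
Net downstream speed = 0.478 m/s.
Drift = 0.478 × 154.341 = 73.742 m (downstream).

74 m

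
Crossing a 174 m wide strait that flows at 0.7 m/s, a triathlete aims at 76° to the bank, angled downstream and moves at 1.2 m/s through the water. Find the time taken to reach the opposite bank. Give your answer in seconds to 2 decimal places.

The component of the triathlete's velocity perpendicular to the bank is 1.2 × sin 76° = 1.164 m/s.
The current is parallel to the bank, so it does not affect the crossing time.
Time = 174 / 1.164 = 149.439 s.

149.44 s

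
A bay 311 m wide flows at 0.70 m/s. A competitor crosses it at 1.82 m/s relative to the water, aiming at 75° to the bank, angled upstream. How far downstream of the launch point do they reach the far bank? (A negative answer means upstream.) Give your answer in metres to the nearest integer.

Perpendicular speed = 1.758 m/s; crossing time = 311 / 1.758 = 176.907 s.
Net downstream speed = 0.229 m/s.
Drift = 0.229 × 176.907 = 40.503 m (downstream).

41 m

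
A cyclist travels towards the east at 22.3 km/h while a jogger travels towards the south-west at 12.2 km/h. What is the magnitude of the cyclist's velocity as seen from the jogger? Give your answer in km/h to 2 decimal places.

32.11 km/h

Taking east as x and north as y: cyclist velocity = (22.300, 0.000) km/h; jogger velocity = (-8.627, -8.627) km/h.
Velocity of cyclist relative to jogger = (22.300, 0.000) − (-8.627, -8.627) = (30.927, 8.627) km/h.
Magnitude = |(30.927, 8.627)| = 32.107 km/h.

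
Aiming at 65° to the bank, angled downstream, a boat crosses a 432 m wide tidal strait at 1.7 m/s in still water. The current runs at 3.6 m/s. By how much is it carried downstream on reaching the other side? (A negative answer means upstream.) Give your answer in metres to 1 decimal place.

Perpendicular speed = 1.541 m/s; crossing time = 432 / 1.541 = 280.388 s.
Net downstream speed = 4.318 m/s.
Drift = 4.318 × 280.388 = 1210.841 m (downstream).

1210.8 m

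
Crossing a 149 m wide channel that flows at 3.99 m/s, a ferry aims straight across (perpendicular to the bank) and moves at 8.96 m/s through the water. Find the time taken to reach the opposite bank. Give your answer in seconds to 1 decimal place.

16.6 s

The component of the ferry's velocity perpendicular to the bank is 8.96 m/s.
The current is parallel to the bank, so it does not affect the crossing time.
Time = 149 / 8.960 = 16.629 s.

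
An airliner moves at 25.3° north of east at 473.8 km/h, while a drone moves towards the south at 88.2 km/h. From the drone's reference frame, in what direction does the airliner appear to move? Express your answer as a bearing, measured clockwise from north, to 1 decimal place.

Taking east as x and north as y: airliner velocity = (428.354, 202.482) km/h; drone velocity = (0.000, -88.200) km/h.
Velocity of airliner relative to drone = (428.354, 202.482) − (0.000, -88.200) = (428.354, 290.682) km/h.
Bearing = atan2(428.35, 290.68) = 55.84° clockwise from north.

055.8°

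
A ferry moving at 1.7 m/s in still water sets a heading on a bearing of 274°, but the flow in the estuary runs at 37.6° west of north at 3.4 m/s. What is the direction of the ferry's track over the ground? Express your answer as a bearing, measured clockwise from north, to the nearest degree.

Taking east as x and north as y: velocity relative to the water = (-1.696, 0.119) m/s; the water relative to ground = (-2.074, 2.694) m/s.
Velocity relative to ground = (-1.696, 0.119) + (-2.074, 2.694) = (-3.770, 2.812) m/s.
Bearing = atan2(-3.77, 2.81) = 306.72° clockwise from north.

307°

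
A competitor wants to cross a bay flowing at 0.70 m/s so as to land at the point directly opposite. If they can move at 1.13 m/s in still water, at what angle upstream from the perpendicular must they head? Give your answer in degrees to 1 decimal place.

38.3°

To cancel the current, the upstream component of the competitor's velocity must equal the flow: 1.13 sin θ = 0.70.
sin θ = 0.70 / 1.13 = 0.6195.
θ = arcsin(0.6195) = 38.277°.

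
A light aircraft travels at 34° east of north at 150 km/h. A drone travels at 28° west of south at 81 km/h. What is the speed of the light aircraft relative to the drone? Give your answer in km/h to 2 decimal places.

Taking east as x and north as y: light aircraft velocity = (83.879, 124.356) km/h; drone velocity = (-38.027, -71.519) km/h.
Velocity of light aircraft relative to drone = (83.879, 124.356) − (-38.027, -71.519) = (121.906, 195.874) km/h.
Magnitude = |(121.906, 195.874)| = 230.712 km/h.

230.71 km/h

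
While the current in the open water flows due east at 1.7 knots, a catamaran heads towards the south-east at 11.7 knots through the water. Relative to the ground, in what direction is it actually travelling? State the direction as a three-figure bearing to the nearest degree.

130°

Taking east as x and north as y: velocity relative to the water = (8.273, -8.273) knots; the water relative to ground = (1.700, 0.000) knots.
Velocity relative to ground = (8.273, -8.273) + (1.700, 0.000) = (9.973, -8.273) knots.
Bearing = atan2(9.97, -8.27) = 129.68° clockwise from north.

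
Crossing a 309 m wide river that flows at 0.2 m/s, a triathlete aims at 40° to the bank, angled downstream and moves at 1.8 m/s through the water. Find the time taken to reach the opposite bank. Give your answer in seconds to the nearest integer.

The component of the triathlete's velocity perpendicular to the bank is 1.8 × sin 40° = 1.157 m/s.
The flow acts along the bank and has no component across it.
Time = 309 / 1.157 = 267.066 s.

267 s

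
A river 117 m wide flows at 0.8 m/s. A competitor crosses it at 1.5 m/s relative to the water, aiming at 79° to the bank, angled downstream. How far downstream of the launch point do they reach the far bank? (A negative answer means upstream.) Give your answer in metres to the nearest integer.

86 m

Perpendicular speed = 1.472 m/s; crossing time = 117 / 1.472 = 79.460 s.
Net downstream speed = 1.086 m/s.
Drift = 1.086 × 79.460 = 86.310 m (downstream).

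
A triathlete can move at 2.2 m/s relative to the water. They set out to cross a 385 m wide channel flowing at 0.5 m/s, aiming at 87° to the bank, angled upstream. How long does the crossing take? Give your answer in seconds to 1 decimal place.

175.2 s

The component of the triathlete's velocity perpendicular to the bank is 2.2 × sin 87° = 2.197 m/s.
The current is parallel to the bank, so it does not affect the crossing time.
Time = 385 / 2.197 = 175.240 s.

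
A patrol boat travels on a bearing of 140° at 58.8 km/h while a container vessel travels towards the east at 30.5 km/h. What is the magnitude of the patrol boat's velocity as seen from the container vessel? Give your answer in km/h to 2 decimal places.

Taking east as x and north as y: patrol boat velocity = (37.796, -45.043) km/h; container vessel velocity = (30.500, 0.000) km/h.
Velocity of patrol boat relative to container vessel = (37.796, -45.043) − (30.500, 0.000) = (7.296, -45.043) km/h.
Magnitude = |(7.296, -45.043)| = 45.630 km/h.

45.63 km/h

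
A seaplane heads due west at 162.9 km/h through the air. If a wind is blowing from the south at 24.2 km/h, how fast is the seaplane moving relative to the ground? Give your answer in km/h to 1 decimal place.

Taking east as x and north as y: velocity relative to the air = (-162.900, 0.000) km/h; the air relative to ground = (0.000, 24.200) km/h.
Velocity relative to ground = (-162.900, 0.000) + (0.000, 24.200) = (-162.900, 24.200) km/h.
Speed = |(-162.900, 24.200)| = 164.688 km/h.

164.7 km/h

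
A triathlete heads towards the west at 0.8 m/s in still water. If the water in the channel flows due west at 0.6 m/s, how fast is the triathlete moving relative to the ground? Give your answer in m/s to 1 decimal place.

Taking east as x and north as y: velocity relative to the water = (-0.800, 0.000) m/s; the water relative to ground = (-0.600, 0.000) m/s.
Velocity relative to ground = (-0.800, 0.000) + (-0.600, 0.000) = (-1.400, 0.000) m/s.
Speed = |(-1.400, 0.000)| = 1.400 m/s.

1.4 m/s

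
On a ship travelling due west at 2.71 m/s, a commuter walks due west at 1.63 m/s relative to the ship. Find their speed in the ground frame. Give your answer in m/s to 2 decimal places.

4.34 m/s

Taking east as x and north as y: ship velocity = (-2.710, 0.000) m/s; commuter velocity relative to ship = (-1.630, 0.000) m/s.
Velocity relative to ground = (-2.710, 0.000) + (-1.630, 0.000) = (-4.340, 0.000) m/s.
Speed = |(-4.340, 0.000)| = 4.340 m/s.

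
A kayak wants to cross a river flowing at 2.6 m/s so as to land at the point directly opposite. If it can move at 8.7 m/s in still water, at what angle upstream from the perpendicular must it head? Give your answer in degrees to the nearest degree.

To cancel the current, the upstream component of the kayak's velocity must equal the flow: 8.7 sin θ = 2.6.
sin θ = 2.6 / 8.7 = 0.2989.
θ = arcsin(0.2989) = 17.389°.

17°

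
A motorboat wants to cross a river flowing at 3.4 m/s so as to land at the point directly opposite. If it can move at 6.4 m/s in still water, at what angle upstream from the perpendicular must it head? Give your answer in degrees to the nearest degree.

32°

To cancel the current, the upstream component of the motorboat's velocity must equal the flow: 6.4 sin θ = 3.4.
sin θ = 3.4 / 6.4 = 0.5312.
θ = arcsin(0.5312) = 32.090°.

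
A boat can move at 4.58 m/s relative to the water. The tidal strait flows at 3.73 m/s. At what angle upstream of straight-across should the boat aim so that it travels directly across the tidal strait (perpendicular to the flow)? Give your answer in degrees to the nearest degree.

55°

To cancel the current, the upstream component of the boat's velocity must equal the flow: 4.58 sin θ = 3.73.
sin θ = 3.73 / 4.58 = 0.8144.
θ = arcsin(0.8144) = 54.529°.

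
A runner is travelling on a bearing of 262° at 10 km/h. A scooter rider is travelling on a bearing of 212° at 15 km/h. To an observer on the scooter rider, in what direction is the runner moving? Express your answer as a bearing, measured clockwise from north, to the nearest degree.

Taking east as x and north as y: runner velocity = (-9.903, -1.392) km/h; scooter rider velocity = (-7.949, -12.721) km/h.
Velocity of runner relative to scooter rider = (-9.903, -1.392) − (-7.949, -12.721) = (-1.954, 11.329) km/h.
Bearing = atan2(-1.95, 11.33) = 350.21° clockwise from north.

350°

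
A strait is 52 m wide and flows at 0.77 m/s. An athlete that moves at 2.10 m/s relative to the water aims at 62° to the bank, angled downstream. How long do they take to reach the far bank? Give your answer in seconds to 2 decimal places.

The component of the athlete's velocity perpendicular to the bank is 2.10 × sin 62° = 1.854 m/s.
The flow acts along the bank and has no component across it.
Time = 52 / 1.854 = 28.045 s.

28.04 s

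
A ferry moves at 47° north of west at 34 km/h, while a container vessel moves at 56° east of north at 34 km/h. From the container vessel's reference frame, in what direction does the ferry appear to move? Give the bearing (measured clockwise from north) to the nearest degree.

276°

Taking east as x and north as y: ferry velocity = (-23.188, 24.866) km/h; container vessel velocity = (28.187, 19.013) km/h.
Velocity of ferry relative to container vessel = (-23.188, 24.866) − (28.187, 19.013) = (-51.375, 5.853) km/h.
Bearing = atan2(-51.38, 5.85) = 276.50° clockwise from north.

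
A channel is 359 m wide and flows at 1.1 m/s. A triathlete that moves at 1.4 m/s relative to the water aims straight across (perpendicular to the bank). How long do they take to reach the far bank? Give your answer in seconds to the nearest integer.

The component of the triathlete's velocity perpendicular to the bank is 1.4 m/s.
The flow acts along the bank and has no component across it.
Time = 359 / 1.400 = 256.429 s.

256 s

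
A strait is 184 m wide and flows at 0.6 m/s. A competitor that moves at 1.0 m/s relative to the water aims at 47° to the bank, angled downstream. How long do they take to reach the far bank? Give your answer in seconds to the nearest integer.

252 s

The component of the competitor's velocity perpendicular to the bank is 1.0 × sin 47° = 0.731 m/s.
Only the cross-stream component determines the crossing time; the current contributes nothing perpendicular to the bank.
Time = 184 / 0.731 = 251.588 s.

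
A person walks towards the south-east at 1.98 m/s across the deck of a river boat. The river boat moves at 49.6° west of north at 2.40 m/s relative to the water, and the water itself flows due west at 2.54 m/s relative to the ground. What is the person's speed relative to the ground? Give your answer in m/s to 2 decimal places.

2.97 m/s

In east/north components (m/s): person relative to river boat = (1.400, -1.400); river boat relative to water = (-1.828, 1.555); water relative to ground = (-2.540, 0.000).
Sum = (-2.968, 0.155) m/s.
Speed = |(-2.968, 0.155)| = 2.972 m/s.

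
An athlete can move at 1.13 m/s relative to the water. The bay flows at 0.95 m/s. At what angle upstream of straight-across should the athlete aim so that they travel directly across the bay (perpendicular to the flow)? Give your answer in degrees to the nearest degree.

57°

To cancel the current, the upstream component of the athlete's velocity must equal the flow: 1.13 sin θ = 0.95.
sin θ = 0.95 / 1.13 = 0.8407.
θ = arcsin(0.8407) = 57.215°.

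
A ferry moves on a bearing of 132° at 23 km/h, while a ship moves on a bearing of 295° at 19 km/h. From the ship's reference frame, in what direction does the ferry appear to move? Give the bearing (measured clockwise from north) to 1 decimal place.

124.3°

Taking east as x and north as y: ferry velocity = (17.092, -15.390) km/h; ship velocity = (-17.220, 8.030) km/h.
Velocity of ferry relative to ship = (17.092, -15.390) − (-17.220, 8.030) = (34.312, -23.420) km/h.
Bearing = atan2(34.31, -23.42) = 124.32° clockwise from north.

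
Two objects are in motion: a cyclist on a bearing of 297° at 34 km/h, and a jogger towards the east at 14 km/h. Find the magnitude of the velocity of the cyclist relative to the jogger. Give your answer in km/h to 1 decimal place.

46.9 km/h

Taking east as x and north as y: cyclist velocity = (-30.294, 15.436) km/h; jogger velocity = (14.000, 0.000) km/h.
Velocity of cyclist relative to jogger = (-30.294, 15.436) − (14.000, 0.000) = (-44.294, 15.436) km/h.
Magnitude = |(-44.294, 15.436)| = 46.907 km/h.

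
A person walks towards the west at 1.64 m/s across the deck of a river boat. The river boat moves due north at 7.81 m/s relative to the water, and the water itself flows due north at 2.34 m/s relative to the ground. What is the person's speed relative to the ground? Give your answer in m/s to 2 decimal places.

10.28 m/s

In east/north components (m/s): person relative to river boat = (-1.640, 0.000); river boat relative to water = (0.000, 7.810); water relative to ground = (0.000, 2.340).
Sum = (-1.640, 10.150) m/s.
Speed = |(-1.640, 10.150)| = 10.282 m/s.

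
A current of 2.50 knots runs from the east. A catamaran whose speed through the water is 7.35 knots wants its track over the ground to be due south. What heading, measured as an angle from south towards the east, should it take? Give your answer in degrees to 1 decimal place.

The current pushes perpendicular to the desired track; the heading must have a component into the current equal to 2.50 knots: 7.35 sin θ = 2.50.
sin θ = 0.3401, so θ = 19.885°.

19.9°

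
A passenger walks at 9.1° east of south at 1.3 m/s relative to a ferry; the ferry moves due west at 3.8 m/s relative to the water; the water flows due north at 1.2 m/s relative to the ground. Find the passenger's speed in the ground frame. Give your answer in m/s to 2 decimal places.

3.60 m/s

In east/north components (m/s): passenger relative to ferry = (0.206, -1.284); ferry relative to water = (-3.800, 0.000); water relative to ground = (0.000, 1.200).
Sum = (-3.594, -0.084) m/s.
Speed = |(-3.594, -0.084)| = 3.595 m/s.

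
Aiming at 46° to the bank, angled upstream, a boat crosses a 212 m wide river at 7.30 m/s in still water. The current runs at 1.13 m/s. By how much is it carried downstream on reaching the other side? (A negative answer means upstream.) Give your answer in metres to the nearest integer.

Perpendicular speed = 5.251 m/s; crossing time = 212 / 5.251 = 40.372 s.
Net downstream speed = -3.941 m/s.
Drift = -3.941 × 40.372 = -159.106 m (upstream).

-159 m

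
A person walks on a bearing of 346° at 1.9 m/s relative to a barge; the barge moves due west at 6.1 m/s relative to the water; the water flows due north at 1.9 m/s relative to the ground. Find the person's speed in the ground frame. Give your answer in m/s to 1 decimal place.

7.6 m/s

In east/north components (m/s): person relative to barge = (-0.460, 1.844); barge relative to water = (-6.100, 0.000); water relative to ground = (0.000, 1.900).
Sum = (-6.560, 3.744) m/s.
Speed = |(-6.560, 3.744)| = 7.553 m/s.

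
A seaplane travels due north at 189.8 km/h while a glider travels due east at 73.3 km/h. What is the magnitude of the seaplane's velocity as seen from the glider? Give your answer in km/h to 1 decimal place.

203.5 km/h

Taking east as x and north as y: seaplane velocity = (0.000, 189.800) km/h; glider velocity = (73.300, 0.000) km/h.
Velocity of seaplane relative to glider = (0.000, 189.800) − (73.300, 0.000) = (-73.300, 189.800) km/h.
Magnitude = |(-73.300, 189.800)| = 203.462 km/h.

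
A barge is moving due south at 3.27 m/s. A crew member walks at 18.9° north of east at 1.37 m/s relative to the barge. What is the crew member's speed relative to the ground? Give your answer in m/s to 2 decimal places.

Taking east as x and north as y: barge velocity = (0.000, -3.270) m/s; crew member velocity relative to barge = (1.296, 0.444) m/s.
Velocity relative to ground = (0.000, -3.270) + (1.296, 0.444) = (1.296, -2.826) m/s.
Speed = |(1.296, -2.826)| = 3.109 m/s.

3.11 m/s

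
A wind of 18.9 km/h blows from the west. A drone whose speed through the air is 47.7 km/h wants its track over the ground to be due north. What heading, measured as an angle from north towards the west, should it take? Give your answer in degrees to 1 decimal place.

23.3°

The wind pushes perpendicular to the desired track; the heading must have a component into the wind equal to 18.9 km/h: 47.7 sin θ = 18.9.
sin θ = 0.3962, so θ = 23.342°.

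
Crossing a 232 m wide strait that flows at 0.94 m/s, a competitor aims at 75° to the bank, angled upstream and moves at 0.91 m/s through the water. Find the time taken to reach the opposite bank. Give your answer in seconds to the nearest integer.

The component of the competitor's velocity perpendicular to the bank is 0.91 × sin 75° = 0.879 m/s.
The flow acts along the bank and has no component across it.
Time = 232 / 0.879 = 263.939 s.

264 s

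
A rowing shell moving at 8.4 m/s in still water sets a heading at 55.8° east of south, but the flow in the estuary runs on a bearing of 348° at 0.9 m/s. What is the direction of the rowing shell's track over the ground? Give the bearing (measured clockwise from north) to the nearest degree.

Taking east as x and north as y: velocity relative to the water = (6.947, -4.722) m/s; the water relative to ground = (-0.187, 0.880) m/s.
Velocity relative to ground = (6.947, -4.722) + (-0.187, 0.880) = (6.760, -3.841) m/s.
Bearing = atan2(6.76, -3.84) = 119.60° clockwise from north.

120°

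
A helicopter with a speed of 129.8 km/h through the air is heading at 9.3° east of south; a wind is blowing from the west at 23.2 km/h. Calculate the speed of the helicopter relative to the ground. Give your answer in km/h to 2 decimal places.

Taking east as x and north as y: velocity relative to the air = (20.976, -128.094) km/h; the air relative to ground = (23.200, 0.000) km/h.
Velocity relative to ground = (20.976, -128.094) + (23.200, 0.000) = (44.176, -128.094) km/h.
Speed = |(44.176, -128.094)| = 135.498 km/h.

135.50 km/h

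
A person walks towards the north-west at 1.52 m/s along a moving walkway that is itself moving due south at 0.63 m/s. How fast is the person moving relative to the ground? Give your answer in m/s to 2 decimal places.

Taking east as x and north as y: moving walkway velocity = (0.000, -0.630) m/s; person velocity relative to moving walkway = (-1.075, 1.075) m/s.
Velocity relative to ground = (0.000, -0.630) + (-1.075, 1.075) = (-1.075, 0.445) m/s.
Speed = |(-1.075, 0.445)| = 1.163 m/s.

1.16 m/s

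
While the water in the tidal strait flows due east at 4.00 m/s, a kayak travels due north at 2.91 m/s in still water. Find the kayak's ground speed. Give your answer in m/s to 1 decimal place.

Taking east as x and north as y: velocity relative to the water = (0.000, 2.910) m/s; the water relative to ground = (4.000, 0.000) m/s.
Velocity relative to ground = (0.000, 2.910) + (4.000, 0.000) = (4.000, 2.910) m/s.
Speed = |(4.000, 2.910)| = 4.947 m/s.

4.9 m/s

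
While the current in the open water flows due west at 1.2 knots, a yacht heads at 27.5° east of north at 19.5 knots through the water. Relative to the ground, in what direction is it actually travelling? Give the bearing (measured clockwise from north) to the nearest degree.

Taking east as x and north as y: velocity relative to the water = (9.004, 17.297) knots; the water relative to ground = (-1.200, 0.000) knots.
Velocity relative to ground = (9.004, 17.297) + (-1.200, 0.000) = (7.804, 17.297) knots.
Bearing = atan2(7.80, 17.30) = 24.28° clockwise from north.

024°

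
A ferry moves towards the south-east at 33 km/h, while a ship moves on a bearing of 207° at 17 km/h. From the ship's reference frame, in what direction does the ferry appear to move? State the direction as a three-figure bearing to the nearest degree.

105°

Taking east as x and north as y: ferry velocity = (23.335, -23.335) km/h; ship velocity = (-7.718, -15.147) km/h.
Velocity of ferry relative to ship = (23.335, -23.335) − (-7.718, -15.147) = (31.052, -8.187) km/h.
Bearing = atan2(31.05, -8.19) = 104.77° clockwise from north.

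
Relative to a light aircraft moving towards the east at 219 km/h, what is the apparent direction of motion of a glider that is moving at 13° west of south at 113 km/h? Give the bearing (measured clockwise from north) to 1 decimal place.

Taking east as x and north as y: glider velocity = (-25.419, -110.104) km/h; light aircraft velocity = (219.000, 0.000) km/h.
Velocity of glider relative to light aircraft = (-25.419, -110.104) − (219.000, 0.000) = (-244.419, -110.104) km/h.
Bearing = atan2(-244.42, -110.10) = 245.75° clockwise from north.

245.7°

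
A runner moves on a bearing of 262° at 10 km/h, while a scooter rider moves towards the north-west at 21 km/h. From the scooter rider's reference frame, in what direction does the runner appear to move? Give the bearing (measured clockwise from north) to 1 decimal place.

163.1°

Taking east as x and north as y: runner velocity = (-9.903, -1.392) km/h; scooter rider velocity = (-14.849, 14.849) km/h.
Velocity of runner relative to scooter rider = (-9.903, -1.392) − (-14.849, 14.849) = (4.947, -16.241) km/h.
Bearing = atan2(4.95, -16.24) = 163.06° clockwise from north.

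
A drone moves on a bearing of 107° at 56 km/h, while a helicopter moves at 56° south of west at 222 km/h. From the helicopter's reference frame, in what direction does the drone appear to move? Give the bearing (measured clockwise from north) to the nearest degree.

047°

Taking east as x and north as y: drone velocity = (53.553, -16.373) km/h; helicopter velocity = (-124.141, -184.046) km/h.
Velocity of drone relative to helicopter = (53.553, -16.373) − (-124.141, -184.046) = (177.694, 167.674) km/h.
Bearing = atan2(177.69, 167.67) = 46.66° clockwise from north.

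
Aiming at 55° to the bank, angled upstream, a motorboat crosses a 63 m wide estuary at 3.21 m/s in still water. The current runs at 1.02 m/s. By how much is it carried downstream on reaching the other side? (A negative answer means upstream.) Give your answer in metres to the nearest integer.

-20 m

Perpendicular speed = 2.629 m/s; crossing time = 63 / 2.629 = 23.959 s.
Net downstream speed = -0.821 m/s.
Drift = -0.821 × 23.959 = -19.675 m (upstream).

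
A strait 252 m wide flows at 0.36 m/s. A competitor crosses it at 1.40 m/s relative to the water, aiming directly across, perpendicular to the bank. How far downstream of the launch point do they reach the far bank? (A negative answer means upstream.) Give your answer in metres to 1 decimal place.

64.8 m

Perpendicular speed = 1.400 m/s; crossing time = 252 / 1.400 = 180.000 s.
Net downstream speed = 0.360 m/s.
Drift = 0.360 × 180.000 = 64.800 m (downstream).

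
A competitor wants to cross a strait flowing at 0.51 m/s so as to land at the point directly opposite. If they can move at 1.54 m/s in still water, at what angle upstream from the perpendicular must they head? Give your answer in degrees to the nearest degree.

19°

To cancel the current, the upstream component of the competitor's velocity must equal the flow: 1.54 sin θ = 0.51.
sin θ = 0.51 / 1.54 = 0.3312.
θ = arcsin(0.3312) = 19.340°.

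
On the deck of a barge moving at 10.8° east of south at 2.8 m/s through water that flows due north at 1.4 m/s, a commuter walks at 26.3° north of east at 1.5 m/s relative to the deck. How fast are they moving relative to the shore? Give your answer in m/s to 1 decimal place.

2.0 m/s

In east/north components (m/s): commuter relative to barge = (1.345, 0.665); barge relative to water = (0.525, -2.750); water relative to ground = (0.000, 1.400).
Sum = (1.869, -0.686) m/s.
Speed = |(1.869, -0.686)| = 1.991 m/s.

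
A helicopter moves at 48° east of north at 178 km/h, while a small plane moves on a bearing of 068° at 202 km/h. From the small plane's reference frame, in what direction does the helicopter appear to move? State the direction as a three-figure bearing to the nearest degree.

Taking east as x and north as y: helicopter velocity = (132.280, 119.105) km/h; small plane velocity = (187.291, 75.671) km/h.
Velocity of helicopter relative to small plane = (132.280, 119.105) − (187.291, 75.671) = (-55.011, 43.435) km/h.
Bearing = atan2(-55.01, 43.43) = 308.29° clockwise from north.

308°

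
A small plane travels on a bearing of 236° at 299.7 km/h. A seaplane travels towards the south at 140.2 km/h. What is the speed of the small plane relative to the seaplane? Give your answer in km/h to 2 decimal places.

Taking east as x and north as y: small plane velocity = (-248.463, -167.590) km/h; seaplane velocity = (0.000, -140.200) km/h.
Velocity of small plane relative to seaplane = (-248.463, -167.590) − (0.000, -140.200) = (-248.463, -27.390) km/h.
Magnitude = |(-248.463, -27.390)| = 249.968 km/h.

249.97 km/h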